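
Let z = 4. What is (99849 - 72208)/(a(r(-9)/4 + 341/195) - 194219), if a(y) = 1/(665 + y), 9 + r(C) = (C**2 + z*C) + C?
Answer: -14520618889/102028872271 ≈ -0.14232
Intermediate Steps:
r(C) = -9 + C**2 + 5*C (r(C) = -9 + ((C**2 + 4*C) + C) = -9 + (C**2 + 5*C) = -9 + C**2 + 5*C)
(99849 - 72208)/(a(r(-9)/4 + 341/195) - 194219) = (99849 - 72208)/(1/(665 + ((-9 + (-9)**2 + 5*(-9))/4 + 341/195)) - 194219) = 27641/(1/(665 + ((-9 + 81 - 45)*(1/4) + 341*(1/195))) - 194219) = 27641/(1/(665 + (27*(1/4) + 341/195)) - 194219) = 27641/(1/(665 + (27/4 + 341/195)) - 194219) = 27641/(1/(665 + 6629/780) - 194219) = 27641/(1/(525329/780) - 194219) = 27641/(780/525329 - 194219) = 27641/(-102028872271/525329) = 27641*(-525329/102028872271) = -14520618889/102028872271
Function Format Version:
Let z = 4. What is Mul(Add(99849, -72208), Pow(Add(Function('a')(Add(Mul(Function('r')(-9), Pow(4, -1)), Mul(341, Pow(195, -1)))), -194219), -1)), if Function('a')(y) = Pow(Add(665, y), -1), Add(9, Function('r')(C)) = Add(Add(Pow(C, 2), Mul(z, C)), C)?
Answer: Rational(-14520618889, 102028872271) ≈ -0.14232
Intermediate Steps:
Function('r')(C) = Add(-9, Pow(C, 2), Mul(5, C)) (Function('r')(C) = Add(-9, Add(Add(Pow(C, 2), Mul(4, C)), C)) = Add(-9, Add(Pow(C, 2), Mul(5, C))) = Add(-9, Pow(C, 2), Mul(5, C)))
Mul(Add(99849, -72208), Pow(Add(Function('a')(Add(Mul(Function('r')(-9), Pow(4, -1)), Mul(341, Pow(195, -1)))), -194219), -1)) = Mul(Add(99849, -72208), Pow(Add(Pow(Add(665, Add(Mul(Add(-9, Pow(-9, 2), Mul(5, -9)), Pow(4, -1)), Mul(341, Pow(195, -1)))), -1), -194219), -1)) = Mul(27641, Pow(Add(Pow(Add(665, Add(Mul(Add(-9, 81, -45), Rational(1, 4)), Mul(341, Rational(1, 195)))), -1), -194219), -1)) = Mul(27641, Pow(Add(Pow(Add(665, Add(Mul(27, Rational(1, 4)), Rational(341, 195))), -1), -194219), -1)) = Mul(27641, Pow(Add(Pow(Add(665, Add(Rational(27, 4), Rational(341, 195))), -1), -194219), -1)) = Mul(27641, Pow(Add(Pow(Add(665, Rational(6629, 780)), -1), -194219), -1)) = Mul(27641, Pow(Add(Pow(Rational(525329, 780), -1), -194219), -1)) = Mul(27641, Pow(Add(Rational(780, 525329), -194219), -1)) = Mul(27641, Pow(Rational(-102028872271, 525329), -1)) = Mul(27641, Rational(-525329, 102028872271)) = Rational(-14520618889, 102028872271)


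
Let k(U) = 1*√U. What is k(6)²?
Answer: 6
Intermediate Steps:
k(U) = √U
k(6)² = (√6)² = 6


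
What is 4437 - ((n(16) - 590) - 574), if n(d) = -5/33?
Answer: 184838/33 ≈ 5601.1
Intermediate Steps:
n(d) = -5/33 (n(d) = -5*1/33 = -5/33)
4437 - ((n(16) - 590) - 574) = 4437 - ((-5/33 - 590) - 574) = 4437 - (-19475/33 - 574) = 4437 - 1*(-38417/33) = 4437 + 38417/33 = 184838/33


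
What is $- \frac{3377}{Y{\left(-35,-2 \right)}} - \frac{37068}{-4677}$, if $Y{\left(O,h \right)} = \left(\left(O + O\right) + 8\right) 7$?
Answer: $\frac{10627247}{676606} \approx 15.707$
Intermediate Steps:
$Y{\left(O,h \right)} = 56 + 14 O$ ($Y{\left(O,h \right)} = \left(2 O + 8\right) 7 = \left(8 + 2 O\right) 7 = 56 + 14 O$)
$- \frac{3377}{Y{\left(-35,-2 \right)}} - \frac{37068}{-4677} = - \frac{3377}{56 + 14 \left(-35\right)} - \frac{37068}{-4677} = - \frac{3377}{56 - 490} - - \frac{12356}{1559} = - \frac{3377}{-434} + \frac{12356}{1559} = \left(-3377\right) \left(- \frac{1}{434}\right) + \frac{12356}{1559} = \frac{3377}{434} + \frac{12356}{1559} = \frac{10627247}{676606}$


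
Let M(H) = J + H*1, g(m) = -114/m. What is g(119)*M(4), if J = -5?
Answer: 114/119 ≈ 0.95798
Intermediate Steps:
M(H) = -5 + H (M(H) = -5 + H*1 = -5 + H)
g(119)*M(4) = (-114/119)*(-5 + 4) = -114*1/119*(-1) = -114/119*(-1) = 114/119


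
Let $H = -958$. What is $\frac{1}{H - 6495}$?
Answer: $- \frac{1}{7453} \approx -0.00013417$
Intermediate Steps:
$\frac{1}{H - 6495} = \frac{1}{-958 - 6495} = \frac{1}{-7453} = - \frac{1}{7453}$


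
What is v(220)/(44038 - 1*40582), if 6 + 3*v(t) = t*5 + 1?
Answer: 365/3456 ≈ 0.10561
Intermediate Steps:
v(t) = -5/3 + 5*t/3 (v(t) = -2 + (t*5 + 1)/3 = -2 + (5*t + 1)/3 = -2 + (1 + 5*t)/3 = -2 + (1/3 + 5*t/3) = -5/3 + 5*t/3)
v(220)/(44038 - 1*40582) = (-5/3 + (5/3)*220)/(44038 - 1*40582) = (-5/3 + 1100/3)/(44038 - 40582) = 365/3456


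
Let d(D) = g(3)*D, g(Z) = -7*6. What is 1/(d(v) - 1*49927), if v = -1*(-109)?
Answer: -1/54505 ≈ -1.8347e-5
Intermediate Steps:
v = 109
g(Z) = -42
d(D) = -42*D
1/(d(v) - 1*49927) = 1/(-42*109 - 1*49927) = 1/(-4578 - 49927) = 1/(-54505) = -1/54505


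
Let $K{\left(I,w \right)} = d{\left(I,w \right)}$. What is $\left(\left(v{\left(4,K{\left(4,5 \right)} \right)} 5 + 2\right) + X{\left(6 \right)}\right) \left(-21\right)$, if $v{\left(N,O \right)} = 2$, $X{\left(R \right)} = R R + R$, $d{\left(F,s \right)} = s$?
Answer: $-1134$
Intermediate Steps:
$K{\left(I,w \right)} = w$
$X{\left(R \right)} = R + R^{2}$ ($X{\left(R \right)} = R^{2} + R = R + R^{2}$)
$\left(\left(v{\left(4,K{\left(4,5 \right)} \right)} 5 + 2\right) + X{\left(6 \right)}\right) \left(-21\right) = \left(\left(2 \cdot 5 + 2\right) + 6 \left(1 + 6\right)\right) \left(-21\right) = \left(\left(10 + 2\right) + 6 \cdot 7\right) \left(-21\right) = \left(12 + 42\right) \left(-21\right) = 54 \left(-21\right) = -1134$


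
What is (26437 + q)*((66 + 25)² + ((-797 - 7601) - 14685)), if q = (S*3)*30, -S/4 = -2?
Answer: -401977914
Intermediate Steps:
S = 8 (S = -4*(-2) = 8)
q = 720 (q = (8*3)*30 = 24*30 = 720)
(26437 + q)*((66 + 25)² + ((-797 - 7601) - 14685)) = (26437 + 720)*((66 + 25)² + ((-797 - 7601) - 14685)) = 27157*(91² + (-8398 - 14685)) = 27157*(8281 - 23083) = 27157*(-14802) = -401977914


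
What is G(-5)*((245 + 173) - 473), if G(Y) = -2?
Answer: 110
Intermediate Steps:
G(-5)*((245 + 173) - 473) = -2*((245 + 173) - 473) = -2*(418 - 473) = -2*(-55) = 110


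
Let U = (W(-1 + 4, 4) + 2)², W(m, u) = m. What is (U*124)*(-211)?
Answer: -654100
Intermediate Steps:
U = 25 (U = ((-1 + 4) + 2)² = (3 + 2)² = 5² = 25)
(U*124)*(-211) = (25*124)*(-211) = 3100*(-211) = -654100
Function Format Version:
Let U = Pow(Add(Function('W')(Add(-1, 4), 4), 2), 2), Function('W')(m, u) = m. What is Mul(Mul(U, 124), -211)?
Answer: -654100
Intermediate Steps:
U = 25 (U = Pow(Add(Add(-1, 4), 2), 2) = Pow(Add(3, 2), 2) = Pow(5, 2) = 25)
Mul(Mul(U, 124), -211) = Mul(Mul(25, 124), -211) = Mul(3100, -211) = -654100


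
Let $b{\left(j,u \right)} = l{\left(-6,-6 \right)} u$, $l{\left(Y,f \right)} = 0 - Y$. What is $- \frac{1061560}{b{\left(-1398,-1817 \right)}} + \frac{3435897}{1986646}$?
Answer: $\frac{1073201038427}{10829207346} \approx 99.102$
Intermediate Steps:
$l{\left(Y,f \right)} = - Y$
$b{\left(j,u \right)} = 6 u$ ($b{\left(j,u \right)} = \left(-1\right) \left(-6\right) u = 6 u$)
$- \frac{1061560}{b{\left(-1398,-1817 \right)}} + \frac{3435897}{1986646} = - \frac{1061560}{6 \left(-1817\right)} + \frac{3435897}{1986646} = - \frac{1061560}{-10902} + 3435897 \cdot \frac{1}{1986646} = \left(-1061560\right) \left(- \frac{1}{10902}\right) + \frac{3435897}{1986646} = \frac{530780}{5451} + \frac{3435897}{1986646} = \frac{1073201038427}{10829207346}$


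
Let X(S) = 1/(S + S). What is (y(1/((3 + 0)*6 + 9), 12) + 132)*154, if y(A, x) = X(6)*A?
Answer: 3293213/162 ≈ 20328.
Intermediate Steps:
X(S) = 1/(2*S)
y(A, x) = A/12 (y(A, x) = ((1/2)/6)*A = ((1/2)*(1/6))*A = A/12)
(y(1/((3 + 0)*6 + 9), 12) + 132)*154 = (1/(12*((3 + 0)*6 + 9)) + 132)*154 = (1/(12*(3*6 + 9)) + 132)*154 = (1/(12*(18 + 9)) + 132)*154 = ((1/12)/27 + 132)*154 = ((1/12)*(1/27) + 132)*154 = (1/324 + 132)*154 = (42769/324)*154 = 3293213/162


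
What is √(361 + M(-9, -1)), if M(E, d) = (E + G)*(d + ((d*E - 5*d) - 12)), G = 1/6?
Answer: √12678/6 ≈ 18.766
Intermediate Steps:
G = ⅙ ≈ 0.16667
M(E, d) = (⅙ + E)*(-12 - 4*d + E*d) (M(E, d) = (E + ⅙)*(d + ((d*E - 5*d) - 12)) = (⅙ + E)*(d + ((E*d - 5*d) - 12)) = (⅙ + E)*(d + ((-5*d + E*d) - 12)) = (⅙ + E)*(d + (-12 - 5*d + E*d)) = (⅙ + E)*(-12 - 4*d + E*d))
√(361 + M(-9, -1)) = √(361 + (-2 - 12*(-9) - ⅔*(-1) - 1*(-9)² - 23/6*(-9)*(-1))) = √(361 + (-2 + 108 + ⅔ - 1*81 - 69/2)) = √(361 + (-2 + 108 + ⅔ - 81 - 69/2)) = √(361 - 53/6) = √(2113/6) = √12678/6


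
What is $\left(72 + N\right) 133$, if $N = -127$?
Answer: $-7315$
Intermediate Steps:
$\left(72 + N\right) 133 = \left(72 - 127\right) 133 = \left(-55\right) 133 = -7315$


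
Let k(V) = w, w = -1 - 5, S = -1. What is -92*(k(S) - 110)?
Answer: 10672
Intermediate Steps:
w = -6
k(V) = -6
-92*(k(S) - 110) = -92*(-6 - 110) = -92*(-116) = 10672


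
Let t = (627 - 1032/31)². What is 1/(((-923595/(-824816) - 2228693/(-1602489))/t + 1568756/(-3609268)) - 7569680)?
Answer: -404001443886903518127217200/3058161825356785165589495145267209 ≈ -1.3211e-7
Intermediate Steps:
t = 338744025/961 (t = (627 - 1032*1/31)² = (627 - 1032/31)² = (18405/31)² = 338744025/961 ≈ 3.5249e+5)
1/(((-923595/(-824816) - 2228693/(-1602489))/t + 1568756/(-3609268)) - 7569680) = 1/(((-923595/(-824816) - 2228693/(-1602489))/(338744025/961) + 1568756/(-3609268)) - 7569680) = 1/(((-923595*(-1/824816) - 2228693*(-1/1602489))*(961/338744025) + 1568756*(-1/3609268)) - 7569680) = 1/(((923595/824816 + 2228693/1602489)*(961/338744025) - 392189/902317) - 7569680) = 1/(((3318312473443/1321758567024)*(961/338744025) - 392189/902317) - 7569680) = 1/((3188898286978723/447737817071942031600 - 392189/902317) - 7569680) = 1/(-175594969342492261650771209/404001443886903518127217200 - 7569680) = 1/(-3058161825356785165589495145267209/404001443886903518127217200) = -404001443886903518127217200/3058161825356785165589495145267209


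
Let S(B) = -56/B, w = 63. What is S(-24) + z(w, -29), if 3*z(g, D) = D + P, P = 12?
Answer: -10/3 ≈ -3.3333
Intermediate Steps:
z(g, D) = 4 + D/3 (z(g, D) = (D + 12)/3 = (12 + D)/3 = 4 + D/3)
S(-24) + z(w, -29) = -56/(-24) + (4 + (1/3)*(-29)) = -56*(-1/24) + (4 - 29/3) = 7/3 - 17/3 = -10/3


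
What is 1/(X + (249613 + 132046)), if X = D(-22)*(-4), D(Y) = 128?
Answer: 1/381147 ≈ 2.6237e-6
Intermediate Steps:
X = -512 (X = 128*(-4) = -512)
1/(X + (249613 + 132046)) = 1/(-512 + (249613 + 132046)) = 1/(-512 + 381659) = 1/381147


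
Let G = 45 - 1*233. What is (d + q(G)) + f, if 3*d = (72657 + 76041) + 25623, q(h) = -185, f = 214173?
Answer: 272095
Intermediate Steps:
G = -188 (G = 45 - 233 = -188)
d = 58107 (d = ((72657 + 76041) + 25623)/3 = (148698 + 25623)/3 = (⅓)*174321 = 58107)
(d + q(G)) + f = (58107 - 185) + 214173 = 57922 + 214173 = 272095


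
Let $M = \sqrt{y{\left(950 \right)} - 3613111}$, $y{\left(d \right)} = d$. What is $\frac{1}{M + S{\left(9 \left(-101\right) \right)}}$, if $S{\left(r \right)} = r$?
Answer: $- \frac{909}{4438442} - \frac{i \sqrt{3612161}}{4438442} \approx -0.0002048 - 0.00042821 i$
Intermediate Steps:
$M = i \sqrt{3612161}$ ($M = \sqrt{950 - 3613111} = \sqrt{-3612161} = i \sqrt{3612161} \approx 1900.6 i$)
$\frac{1}{M + S{\left(9 \left(-101\right) \right)}} = \frac{1}{i \sqrt{3612161} + 9 \left(-101\right)} = \frac{1}{i \sqrt{3612161} - 909} = \frac{1}{-909 + i \sqrt{3612161}}$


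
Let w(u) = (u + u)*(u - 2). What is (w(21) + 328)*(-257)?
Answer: -289382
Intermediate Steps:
w(u) = 2*u*(-2 + u) (w(u) = (2*u)*(-2 + u) = 2*u*(-2 + u))
(w(21) + 328)*(-257) = (2*21*(-2 + 21) + 328)*(-257) = (2*21*19 + 328)*(-257) = (798 + 328)*(-257) = 1126*(-257) = -289382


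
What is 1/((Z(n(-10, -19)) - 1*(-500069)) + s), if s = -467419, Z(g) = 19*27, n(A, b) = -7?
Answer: 1/33163 ≈ 3.0154e-5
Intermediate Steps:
Z(g) = 513
1/((Z(n(-10, -19)) - 1*(-500069)) + s) = 1/((513 - 1*(-500069)) - 467419) = 1/((513 + 500069) - 467419) = 1/(500582 - 467419) = 1/33163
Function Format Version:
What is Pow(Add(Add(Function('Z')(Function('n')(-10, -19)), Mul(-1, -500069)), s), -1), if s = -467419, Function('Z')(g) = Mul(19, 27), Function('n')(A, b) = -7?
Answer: Rational(1, 33163) ≈ 3.0154e-5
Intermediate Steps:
Function('Z')(g) = 513
Pow(Add(Add(Function('Z')(Function('n')(-10, -19)), Mul(-1, -500069)), s), -1) = Pow(Add(Add(513, Mul(-1, -500069)), -467419), -1) = Pow(Add(Add(513, 500069), -467419), -1) = Pow(Add(500582, -467419), -1) = Pow(33163, -1) = Rational(1, 33163)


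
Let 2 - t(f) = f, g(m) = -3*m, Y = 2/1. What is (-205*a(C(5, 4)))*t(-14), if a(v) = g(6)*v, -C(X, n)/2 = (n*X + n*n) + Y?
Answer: -4487040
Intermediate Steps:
Y = 2 (Y = 2*1 = 2)
t(f) = 2 - f
C(X, n) = -4 - 2*n**2 - 2*X*n (C(X, n) = -2*((n*X + n*n) + 2) = -2*((X*n + n**2) + 2) = -2*((n**2 + X*n) + 2) = -2*(2 + n**2 + X*n) = -4 - 2*n**2 - 2*X*n)
a(v) = -18*v (a(v) = (-3*6)*v = -18*v)
(-205*a(C(5, 4)))*t(-14) = (-(-3690)*(-4 - 2*4**2 - 2*5*4))*(2 - 1*(-14)) = (-(-3690)*(-4 - 2*16 - 40))*(2 + 14) = -(-3690)*(-4 - 32 - 40)*16 = -(-3690)*(-76)*16 = -205*1368*16 = -280440*16 = -4487040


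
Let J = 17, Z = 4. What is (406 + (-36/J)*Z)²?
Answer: 45670564/289 ≈ 1.5803e+5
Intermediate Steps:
(406 + (-36/J)*Z)² = (406 - 36/17*4)² = (406 - 144/17)² = (6758/17)² = 45670564/289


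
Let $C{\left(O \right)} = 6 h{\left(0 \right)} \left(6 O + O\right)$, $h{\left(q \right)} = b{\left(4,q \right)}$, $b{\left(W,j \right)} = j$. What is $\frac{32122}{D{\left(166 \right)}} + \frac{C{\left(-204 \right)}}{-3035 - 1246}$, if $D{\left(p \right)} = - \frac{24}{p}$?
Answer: $- \frac{1333063}{6} \approx -2.2218 \cdot 10^{5}$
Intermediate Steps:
$h{\left(q \right)} = q$
$C{\left(O \right)} = 0$ ($C{\left(O \right)} = 6 \cdot 0 \left(6 O + O\right) = 0 \cdot 7 O = 0$)
$\frac{32122}{D{\left(166 \right)}} + \frac{C{\left(-204 \right)}}{-3035 - 1246} = \frac{32122}{\left(-24\right) \frac{1}{166}} + \frac{0}{-3035 - 1246} = \frac{32122}{- \frac{12}{83}} + \frac{0}{-4281} = 32122 \left(- \frac{83}{12}\right) + 0 \left(- \frac{1}{4281}\right) = - \frac{1333063}{6} + 0 = - \frac{1333063}{6}$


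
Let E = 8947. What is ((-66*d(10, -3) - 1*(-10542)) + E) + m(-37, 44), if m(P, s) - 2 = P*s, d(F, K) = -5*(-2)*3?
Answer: 15883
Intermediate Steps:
d(F, K) = 30 (d(F, K) = 10*3 = 30)
m(P, s) = 2 + P*s
((-66*d(10, -3) - 1*(-10542)) + E) + m(-37, 44) = ((-66*30 - 1*(-10542)) + 8947) + (2 - 37*44) = ((-1980 + 10542) + 8947) + (2 - 1628) = (8562 + 8947) - 1626 = 17509 - 1626 = 15883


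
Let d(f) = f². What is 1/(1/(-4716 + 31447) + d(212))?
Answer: 26731/1201398065 ≈ 2.2250e-5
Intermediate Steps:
1/(1/(-4716 + 31447) + d(212)) = 1/(1/(-4716 + 31447) + 212²) = 1/(1/26731 + 44944) = 1/(1201398065/26731) = 26731/1201398065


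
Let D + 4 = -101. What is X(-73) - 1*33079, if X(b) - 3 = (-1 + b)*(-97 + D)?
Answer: -18128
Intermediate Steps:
D = -105 (D = -4 - 101 = -105)
X(b) = 205 - 202*b (X(b) = 3 + (-1 + b)*(-97 - 105) = 3 + (-1 + b)*(-202) = 3 + (202 - 202*b) = 205 - 202*b)
X(-73) - 1*33079 = (205 - 202*(-73)) - 1*33079 = (205 + 14746) - 33079 = 14951 - 33079 = -18128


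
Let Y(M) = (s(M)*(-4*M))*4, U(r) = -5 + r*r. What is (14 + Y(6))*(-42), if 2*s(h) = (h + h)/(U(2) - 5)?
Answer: -4620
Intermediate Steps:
U(r) = -5 + r**2
s(h) = -h/6 (s(h) = ((h + h)/((-5 + 2**2) - 5))/2 = ((2*h)/((-5 + 4) - 5))/2 = ((2*h)/(-1 - 5))/2 = ((2*h)/(-6))/2 = ((2*h)*(-1/6))/2 = (-h/3)/2 = -h/6)
Y(M) = 8*M**2/3 (Y(M) = ((-M/6)*(-4*M))*4 = (2*M**2/3)*4 = 8*M**2/3)
(14 + Y(6))*(-42) = (14 + (8/3)*6**2)*(-42) = (14 + (8/3)*36)*(-42) = (14 + 96)*(-42) = 110*(-42) = -4620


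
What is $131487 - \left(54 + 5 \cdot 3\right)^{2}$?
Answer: $126726$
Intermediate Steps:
$131487 - \left(54 + 5 \cdot 3\right)^{2} = 131487 - \left(54 + 15\right)^{2} = 131487 - 69^{2} = 131487 - 4761 = 126726$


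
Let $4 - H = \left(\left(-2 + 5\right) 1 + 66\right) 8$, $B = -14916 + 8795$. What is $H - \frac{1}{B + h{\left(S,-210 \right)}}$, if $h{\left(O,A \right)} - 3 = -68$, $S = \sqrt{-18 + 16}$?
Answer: $- \frac{3389927}{6186} \approx -548.0$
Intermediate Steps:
$S = i \sqrt{2}$ ($S = \sqrt{-2} = i \sqrt{2} \approx 1.4142 i$)
$h{\left(O,A \right)} = -65$ ($h{\left(O,A \right)} = 3 - 68 = -65$)
$B = -6121$
$H = -548$ ($H = 4 - \left(\left(-2 + 5\right) 1 + 66\right) 8 = 4 - \left(3 \cdot 1 + 66\right) 8 = 4 - \left(3 + 66\right) 8 = 4 - 69 \cdot 8 = 4 - 552 = -548$)
$H - \frac{1}{B + h{\left(S,-210 \right)}} = -548 - \frac{1}{-6121 - 65} = -548 - \frac{1}{-6186} = -548 - - \frac{1}{6186} = -548 + \frac{1}{6186} = - \frac{3389927}{6186}$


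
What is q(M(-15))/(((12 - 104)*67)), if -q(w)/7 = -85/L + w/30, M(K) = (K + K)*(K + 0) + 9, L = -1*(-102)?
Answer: 1519/92460 ≈ 0.016429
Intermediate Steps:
L = 102
M(K) = 9 + 2*K² (M(K) = (2*K)*K + 9 = 2*K² + 9 = 9 + 2*K²)
q(w) = 35/6 - 7*w/30 (q(w) = -7*(-85/102 + w/30) = -7*(-85*1/102 + w*(1/30)) = -7*(-⅚ + w/30) = 35/6 - 7*w/30)
q(M(-15))/(((12 - 104)*67)) = (35/6 - 7*(9 + 2*(-15)²)/30)/(((12 - 104)*67)) = (35/6 - 7*(9 + 2*225)/30)/((-92*67)) = (35/6 - 7*(9 + 450)/30)/(-6164) = (35/6 - 7/30*459)*(-1/6164) = (35/6 - 1071/10)*(-1/6164) = -1519/15*(-1/6164) = 1519/92460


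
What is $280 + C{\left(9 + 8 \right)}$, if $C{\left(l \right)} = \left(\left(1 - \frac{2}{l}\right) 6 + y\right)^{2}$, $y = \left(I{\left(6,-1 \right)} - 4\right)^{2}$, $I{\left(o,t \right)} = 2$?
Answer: $\frac{105884}{289} \approx 366.38$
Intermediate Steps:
$y = 4$ ($y = \left(2 - 4\right)^{2} = \left(-2\right)^{2} = 4$)
$C{\left(l \right)} = \left(10 - \frac{12}{l}\right)^{2}$ ($C{\left(l \right)} = \left(\left(1 - \frac{2}{l}\right) 6 + 4\right)^{2} = \left(\left(6 - \frac{12}{l}\right) + 4\right)^{2} = \left(10 - \frac{12}{l}\right)^{2}$)
$280 + C{\left(9 + 8 \right)} = 280 + \frac{4 \left(-6 + 5 \left(9 + 8\right)\right)^{2}}{\left(9 + 8\right)^{2}} = 280 + \frac{4 \left(-6 + 5 \cdot 17\right)^{2}}{289} = 280 + 4 \cdot \frac{1}{289} \left(-6 + 85\right)^{2} = 280 + 4 \cdot \frac{1}{289} \cdot 79^{2} = 280 + 4 \cdot \frac{1}{289} \cdot 6241 = 280 + \frac{24964}{289} = \frac{105884}{289}$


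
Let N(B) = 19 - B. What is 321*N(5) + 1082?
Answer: 5576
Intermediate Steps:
321*N(5) + 1082 = 321*(19 - 1*5) + 1082 = 321*(19 - 5) + 1082 = 321*14 + 1082 = 4494 + 1082 = 5576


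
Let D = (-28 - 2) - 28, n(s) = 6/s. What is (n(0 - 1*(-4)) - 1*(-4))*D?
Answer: -319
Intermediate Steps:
D = -58 (D = -30 - 28 = -58)
(n(0 - 1*(-4)) - 1*(-4))*D = (6/(0 - 1*(-4)) - 1*(-4))*(-58) = (6/(0 + 4) + 4)*(-58) = (6/4 + 4)*(-58) = (6*(¼) + 4)*(-58) = (3/2 + 4)*(-58) = (11/2)*(-58) = -319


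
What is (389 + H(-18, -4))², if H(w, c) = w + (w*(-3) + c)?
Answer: 177241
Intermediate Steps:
H(w, c) = c - 2*w (H(w, c) = w + (-3*w + c) = w + (c - 3*w) = c - 2*w)
(389 + H(-18, -4))² = (389 + (-4 - 2*(-18)))² = (389 + (-4 + 36))² = (389 + 32)² = 421² = 177241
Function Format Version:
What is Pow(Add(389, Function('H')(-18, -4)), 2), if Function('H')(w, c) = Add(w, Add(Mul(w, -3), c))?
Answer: 177241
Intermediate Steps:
Function('H')(w, c) = Add(c, Mul(-2, w)) (Function('H')(w, c) = Add(w, Add(Mul(-3, w), c)) = Add(w, Add(c, Mul(-3, w))) = Add(c, Mul(-2, w)))
Pow(Add(389, Function('H')(-18, -4)), 2) = Pow(Add(389, Add(-4, Mul(-2, -18))), 2) = Pow(Add(389, Add(-4, 36)), 2) = Pow(Add(389, 32), 2) = Pow(421, 2) = 177241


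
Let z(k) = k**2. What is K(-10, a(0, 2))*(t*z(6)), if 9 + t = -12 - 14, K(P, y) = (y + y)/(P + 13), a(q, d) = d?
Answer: -1680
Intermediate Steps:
K(P, y) = 2*y/(13 + P) (K(P, y) = (2*y)/(13 + P) = 2*y/(13 + P))
t = -35 (t = -9 + (-12 - 14) = -9 - 26 = -35)
K(-10, a(0, 2))*(t*z(6)) = (2*2/(13 - 10))*(-35*6**2) = (2*2/3)*(-35*36) = (2*2*(1/3))*(-1260) = (4/3)*(-1260) = -1680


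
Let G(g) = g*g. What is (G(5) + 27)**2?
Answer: 2704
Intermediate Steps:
G(g) = g**2
(G(5) + 27)**2 = (5**2 + 27)**2 = (25 + 27)**2 = 52**2 = 2704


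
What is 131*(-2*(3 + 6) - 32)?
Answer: -6550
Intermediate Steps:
131*(-2*(3 + 6) - 32) = 131*(-2*9 - 32) = 131*(-18 - 32) = 131*(-50) = -6550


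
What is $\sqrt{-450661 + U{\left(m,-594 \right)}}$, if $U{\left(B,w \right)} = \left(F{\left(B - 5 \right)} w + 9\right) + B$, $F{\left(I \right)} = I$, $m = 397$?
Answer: $i \sqrt{683103} \approx 826.5 i$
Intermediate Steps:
$U{\left(B,w \right)} = 9 + B + w \left(-5 + B\right)$ ($U{\left(B,w \right)} = \left(\left(B - 5\right) w + 9\right) + B = \left(\left(-5 + B\right) w + 9\right) + B = \left(w \left(-5 + B\right) + 9\right) + B = \left(9 + w \left(-5 + B\right)\right) + B = 9 + B + w \left(-5 + B\right)$)
$\sqrt{-450661 + U{\left(m,-594 \right)}} = \sqrt{-450661 + \left(9 + 397 - 594 \left(-5 + 397\right)\right)} = \sqrt{-450661 + \left(9 + 397 - 232848\right)} = \sqrt{-450661 - 232442} = \sqrt{-683103} = i \sqrt{683103}$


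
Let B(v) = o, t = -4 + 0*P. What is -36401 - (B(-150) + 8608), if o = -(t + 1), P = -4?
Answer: -45012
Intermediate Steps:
t = -4 (t = -4 + 0*(-4) = -4 + 0 = -4)
o = 3 (o = -(-4 + 1) = -1*(-3) = 3)
B(v) = 3
-36401 - (B(-150) + 8608) = -36401 - (3 + 8608) = -36401 - 1*8611 = -36401 - 8611 = -45012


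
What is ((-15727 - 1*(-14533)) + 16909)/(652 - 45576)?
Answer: -15715/44924 ≈ -0.34981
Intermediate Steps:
((-15727 - 1*(-14533)) + 16909)/(652 - 45576) = ((-15727 + 14533) + 16909)/(-44924) = (-1194 + 16909)*(-1/44924) = 15715*(-1/44924) = -15715/44924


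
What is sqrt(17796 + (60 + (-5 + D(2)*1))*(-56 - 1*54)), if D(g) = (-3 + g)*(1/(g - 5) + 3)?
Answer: sqrt(108354)/3 ≈ 109.72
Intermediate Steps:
D(g) = (-3 + g)*(3 + 1/(-5 + g)) (D(g) = (-3 + g)*(1/(-5 + g) + 3) = (-3 + g)*(3 + 1/(-5 + g)))
sqrt(17796 + (60 + (-5 + D(2)*1))*(-56 - 1*54)) = sqrt(17796 + (60 + (-5 + ((42 - 23*2 + 3*2**2)/(-5 + 2))*1))*(-56 - 1*54)) = sqrt(17796 + (60 + (-5 + ((42 - 46 + 3*4)/(-3))*1))*(-56 - 54)) = sqrt(17796 + (60 + (-5 - (42 - 46 + 12)/3*1))*(-110)) = sqrt(17796 + (60 + (-5 - 1/3*8*1))*(-110)) = sqrt(17796 + (60 + (-5 - 8/3*1))*(-110)) = sqrt(17796 + (60 + (-5 - 8/3))*(-110)) = sqrt(17796 + (60 - 23/3)*(-110)) = sqrt(17796 + (157/3)*(-110)) = sqrt(17796 - 17270/3) = sqrt(36118/3) = sqrt(108354)/3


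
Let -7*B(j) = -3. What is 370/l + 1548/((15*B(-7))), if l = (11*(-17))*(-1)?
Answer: 226998/935 ≈ 242.78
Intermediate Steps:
l = 187 (l = -187*(-1) = 187)
B(j) = 3/7 (B(j) = -1/7*(-3) = 3/7)
370/l + 1548/((15*B(-7))) = 370/187 + 1548/((15*(3/7))) = 370*(1/187) + 1548/(45/7) = 370/187 + 1548*(7/45) = 370/187 + 1204/5 = 226998/935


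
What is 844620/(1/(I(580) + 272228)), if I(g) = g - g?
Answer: 229929213360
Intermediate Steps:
I(g) = 0
844620/(1/(I(580) + 272228)) = 844620/(1/(0 + 272228)) = 844620/(1/272228) = 844620*272228 = 229929213360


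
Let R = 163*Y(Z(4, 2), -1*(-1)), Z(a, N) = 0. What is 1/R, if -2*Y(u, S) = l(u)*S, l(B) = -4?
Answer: 1/326 ≈ 0.0030675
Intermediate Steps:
Y(u, S) = 2*S (Y(u, S) = -(-2)*S = 2*S)
R = 326 (R = 163*(2*(-1*(-1))) = 163*(2*1) = 163*2 = 326)
1/R = 1/326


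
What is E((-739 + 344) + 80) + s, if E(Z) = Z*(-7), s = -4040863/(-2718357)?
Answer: 5998018048/2718357 ≈ 2206.5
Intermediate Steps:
s = 4040863/2718357 (s = -4040863*(-1/2718357) = 4040863/2718357 ≈ 1.4865)
E(Z) = -7*Z
E((-739 + 344) + 80) + s = -7*((-739 + 344) + 80) + 4040863/2718357 = -7*(-395 + 80) + 4040863/2718357 = -7*(-315) + 4040863/2718357 = 2205 + 4040863/2718357 = 5998018048/2718357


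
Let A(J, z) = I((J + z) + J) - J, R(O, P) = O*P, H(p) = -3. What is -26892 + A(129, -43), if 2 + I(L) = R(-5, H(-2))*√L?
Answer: -27023 + 15*√215 ≈ -26803.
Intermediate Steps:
I(L) = -2 + 15*√L (I(L) = -2 + (-5*(-3))*√L = -2 + 15*√L)
A(J, z) = -2 - J + 15*√(z + 2*J) (A(J, z) = (-2 + 15*√((J + z) + J)) - J = (-2 + 15*√(z + 2*J)) - J = -2 - J + 15*√(z + 2*J))
-26892 + A(129, -43) = -26892 + (-2 - 1*129 + 15*√(-43 + 2*129)) = -26892 + (-2 - 129 + 15*√(-43 + 258)) = -26892 + (-2 - 129 + 15*√215) = -26892 + (-131 + 15*√215) = -27023 + 15*√215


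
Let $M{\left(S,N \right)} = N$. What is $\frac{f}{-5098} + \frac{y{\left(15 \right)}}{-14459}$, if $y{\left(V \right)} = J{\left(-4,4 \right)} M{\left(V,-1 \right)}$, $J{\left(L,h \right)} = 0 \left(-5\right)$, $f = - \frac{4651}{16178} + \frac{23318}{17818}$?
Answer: $- \frac{147183543}{734773730596} \approx -0.00020031$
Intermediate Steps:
$f = \frac{147183543}{144129802}$ ($f = \left(-4651\right) \frac{1}{16178} + 23318 \cdot \frac{1}{17818} = - \frac{4651}{16178} + \frac{11659}{8909} = \frac{147183543}{144129802} \approx 1.0212$)
$J{\left(L,h \right)} = 0$
$y{\left(V \right)} = 0$ ($y{\left(V \right)} = 0 \left(-1\right) = 0$)
$\frac{f}{-5098} + \frac{y{\left(15 \right)}}{-14459} = \frac{147183543}{144129802 \left(-5098\right)} + \frac{0}{-14459} = \frac{147183543}{144129802} \left(- \frac{1}{5098}\right) + 0 \left(- \frac{1}{14459}\right) = - \frac{147183543}{734773730596} + 0 = - \frac{147183543}{734773730596}$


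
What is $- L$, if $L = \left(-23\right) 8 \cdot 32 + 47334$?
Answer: $-41446$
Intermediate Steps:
$L = 41446$ ($L = \left(-184\right) 32 + 47334 = -5888 + 47334 = 41446$)
$- L = \left(-1\right) 41446 = -41446$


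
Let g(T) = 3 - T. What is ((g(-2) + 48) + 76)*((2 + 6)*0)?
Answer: 0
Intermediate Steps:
((g(-2) + 48) + 76)*((2 + 6)*0) = (((3 - 1*(-2)) + 48) + 76)*((2 + 6)*0) = (((3 + 2) + 48) + 76)*(8*0) = ((5 + 48) + 76)*0 = (53 + 76)*0 = 129*0 = 0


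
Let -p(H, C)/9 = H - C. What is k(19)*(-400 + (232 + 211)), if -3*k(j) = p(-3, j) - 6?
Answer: -2752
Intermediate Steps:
p(H, C) = -9*H + 9*C (p(H, C) = -9*(H - C) = -9*H + 9*C)
k(j) = -7 - 3*j (k(j) = -((-9*(-3) + 9*j) - 6)/3 = -((27 + 9*j) - 6)/3 = -(21 + 9*j)/3 = -7 - 3*j)
k(19)*(-400 + (232 + 211)) = (-7 - 3*19)*(-400 + (232 + 211)) = (-7 - 57)*(-400 + 443) = -64*43 = -2752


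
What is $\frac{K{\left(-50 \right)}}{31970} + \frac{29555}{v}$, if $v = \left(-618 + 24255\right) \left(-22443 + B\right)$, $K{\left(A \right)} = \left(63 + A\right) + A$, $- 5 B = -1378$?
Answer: $- \frac{4419955261}{3641597294910} \approx -0.0012137$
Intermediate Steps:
$B = \frac{1378}{5}$ ($B = \left(- \frac{1}{5}\right) \left(-1378\right) = \frac{1378}{5} \approx 275.6$)
$K{\left(A \right)} = 63 + 2 A$
$v = - \frac{2619854169}{5}$ ($v = \left(-618 + 24255\right) \left(-22443 + \frac{1378}{5}\right) = 23637 \left(- \frac{110837}{5}\right) = - \frac{2619854169}{5} \approx -5.2397 \cdot 10^{8}$)
$\frac{K{\left(-50 \right)}}{31970} + \frac{29555}{v} = \frac{63 + 2 \left(-50\right)}{31970} + \frac{29555}{- \frac{2619854169}{5}} = \left(63 - 100\right) \frac{1}{31970} + 29555 \left(- \frac{5}{2619854169}\right) = \left(-37\right) \frac{1}{31970} - \frac{6425}{113906703} = - \frac{37}{31970} - \frac{6425}{113906703} = - \frac{4419955261}{3641597294910}$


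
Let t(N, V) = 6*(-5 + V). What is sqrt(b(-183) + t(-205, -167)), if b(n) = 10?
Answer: I*sqrt(1022) ≈ 31.969*I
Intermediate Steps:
t(N, V) = -30 + 6*V
sqrt(b(-183) + t(-205, -167)) = sqrt(10 + (-30 + 6*(-167))) = sqrt(10 + (-30 - 1002)) = sqrt(10 - 1032) = sqrt(-1022) = I*sqrt(1022)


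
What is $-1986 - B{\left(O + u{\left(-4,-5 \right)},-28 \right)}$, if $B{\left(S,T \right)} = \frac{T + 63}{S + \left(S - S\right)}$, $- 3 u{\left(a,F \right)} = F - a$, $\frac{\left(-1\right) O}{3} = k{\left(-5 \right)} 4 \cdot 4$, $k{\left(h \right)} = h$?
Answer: $- \frac{204573}{103} \approx -1986.1$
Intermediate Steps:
$O = 240$ ($O = - 3 \left(-5\right) 4 \cdot 4 = - 3 \left(\left(-20\right) 4\right) = \left(-3\right) \left(-80\right) = 240$)
$u{\left(a,F \right)} = - \frac{F}{3} + \frac{a}{3}$ ($u{\left(a,F \right)} = - \frac{F - a}{3} = - \frac{F}{3} + \frac{a}{3}$)
$B{\left(S,T \right)} = \frac{63 + T}{S}$ ($B{\left(S,T \right)} = \frac{63 + T}{S + 0} = \frac{63 + T}{S}$)
$-1986 - B{\left(O + u{\left(-4,-5 \right)},-28 \right)} = -1986 - \frac{63 - 28}{240 + \left(\left(- \frac{1}{3}\right) \left(-5\right) + \frac{1}{3} \left(-4\right)\right)} = -1986 - \frac{1}{240 + \left(\frac{5}{3} - \frac{4}{3}\right)} 35 = -1986 - \frac{1}{240 + \frac{1}{3}} \cdot 35 = -1986 - \frac{1}{\frac{721}{3}} \cdot 35 = -1986 - \frac{3}{721} \cdot 35 = -1986 - \frac{15}{103} = - \frac{204573}{103}$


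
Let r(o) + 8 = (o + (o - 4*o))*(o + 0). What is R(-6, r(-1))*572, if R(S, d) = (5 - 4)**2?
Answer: 572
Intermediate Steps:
r(o) = -8 - 2*o**2 (r(o) = -8 + (o + (o - 4*o))*(o + 0) = -8 + (o - 3*o)*o = -8 + (-2*o)*o = -8 - 2*o**2)
R(S, d) = 1 (R(S, d) = 1**2 = 1)
R(-6, r(-1))*572 = 1*572 = 572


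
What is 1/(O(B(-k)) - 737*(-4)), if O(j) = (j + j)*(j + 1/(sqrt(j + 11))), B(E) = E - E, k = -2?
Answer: 1/2948 ≈ 0.00033921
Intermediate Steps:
B(E) = 0
O(j) = 2*j*(j + 1/sqrt(11 + j)) (O(j) = (2*j)*(j + 1/(sqrt(11 + j))) = (2*j)*(j + 1/sqrt(11 + j)) = 2*j*(j + 1/sqrt(11 + j)))
1/(O(B(-k)) - 737*(-4)) = 1/((2*0**2 + 2*0/sqrt(11 + 0)) - 737*(-4)) = 1/((2*0 + 2*0/sqrt(11)) + 2948) = 1/((0 + 2*0*(sqrt(11)/11)) + 2948) = 1/((0 + 0) + 2948) = 1/(0 + 2948) = 1/2948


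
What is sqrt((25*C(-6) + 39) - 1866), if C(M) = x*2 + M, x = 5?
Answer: I*sqrt(1727) ≈ 41.557*I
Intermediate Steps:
C(M) = 10 + M (C(M) = 5*2 + M = 10 + M)
sqrt((25*C(-6) + 39) - 1866) = sqrt((25*(10 - 6) + 39) - 1866) = sqrt((25*4 + 39) - 1866) = sqrt((100 + 39) - 1866) = sqrt(139 - 1866) = sqrt(-1727) = I*sqrt(1727)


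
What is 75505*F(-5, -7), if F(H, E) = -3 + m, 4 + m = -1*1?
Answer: -604040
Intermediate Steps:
m = -5 (m = -4 - 1*1 = -4 - 1 = -5)
F(H, E) = -8 (F(H, E) = -3 - 5 = -8)
75505*F(-5, -7) = 75505*(-8) = -604040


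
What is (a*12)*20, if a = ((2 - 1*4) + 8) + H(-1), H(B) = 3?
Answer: 2160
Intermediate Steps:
a = 9 (a = ((2 - 1*4) + 8) + 3 = ((2 - 4) + 8) + 3 = (-2 + 8) + 3 = 6 + 3 = 9)
(a*12)*20 = (9*12)*20 = 108*20 = 2160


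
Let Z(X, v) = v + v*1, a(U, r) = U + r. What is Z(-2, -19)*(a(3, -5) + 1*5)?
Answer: -114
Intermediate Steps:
Z(X, v) = 2*v (Z(X, v) = v + v = 2*v)
Z(-2, -19)*(a(3, -5) + 1*5) = (2*(-19))*((3 - 5) + 1*5) = -38*(-2 + 5) = -38*3 = -114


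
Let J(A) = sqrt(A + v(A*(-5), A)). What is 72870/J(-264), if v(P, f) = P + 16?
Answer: 36435*sqrt(67)/134 ≈ 2225.6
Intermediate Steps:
v(P, f) = 16 + P
J(A) = sqrt(16 - 4*A) (J(A) = sqrt(A + (16 + A*(-5))) = sqrt(A + (16 - 5*A)) = sqrt(16 - 4*A))
72870/J(-264) = 72870/((2*sqrt(4 - 1*(-264)))) = 72870/((2*sqrt(4 + 264))) = 72870/((2*sqrt(268))) = 72870/((2*(2*sqrt(67)))) = 72870/((4*sqrt(67))) = 72870*(sqrt(67)/268) = 36435*sqrt(67)/134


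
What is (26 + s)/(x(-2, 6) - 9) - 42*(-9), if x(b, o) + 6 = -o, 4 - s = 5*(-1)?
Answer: 1129/3 ≈ 376.33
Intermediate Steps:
s = 9 (s = 4 - 5*(-1) = 4 - 1*(-5) = 4 + 5 = 9)
x(b, o) = -6 - o
(26 + s)/(x(-2, 6) - 9) - 42*(-9) = (26 + 9)/((-6 - 1*6) - 9) - 42*(-9) = 35/((-6 - 6) - 9) + 378 = 35/(-12 - 9) + 378 = 35/(-21) + 378 = 35*(-1/21) + 378 = -5/3 + 378 = 1129/3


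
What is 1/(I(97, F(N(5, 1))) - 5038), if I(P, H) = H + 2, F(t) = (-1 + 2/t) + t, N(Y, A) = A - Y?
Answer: -2/10083 ≈ -0.00019835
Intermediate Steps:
F(t) = -1 + t + 2/t
I(P, H) = 2 + H
1/(I(97, F(N(5, 1))) - 5038) = 1/((2 + (-1 + (1 - 1*5) + 2/(1 - 1*5))) - 5038) = 1/((2 + (-1 + (1 - 5) + 2/(1 - 5))) - 5038) = 1/((2 + (-1 - 4 + 2/(-4))) - 5038) = 1/((2 + (-1 - 4 + 2*(-1/4))) - 5038) = 1/((2 + (-1 - 4 - 1/2)) - 5038) = 1/((2 - 11/2) - 5038) = 1/(-7/2 - 5038) = 1/(-10083/2) = -2/10083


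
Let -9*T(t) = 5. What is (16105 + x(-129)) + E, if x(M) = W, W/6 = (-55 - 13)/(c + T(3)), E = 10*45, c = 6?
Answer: 807523/49 ≈ 16480.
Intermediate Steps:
T(t) = -5/9 (T(t) = -⅑*5 = -5/9)
E = 450
W = -3672/49 (W = 6*((-55 - 13)/(6 - 5/9)) = 6*(-68/49/9) = 6*(-68*9/49) = 6*(-612/49) = -3672/49 ≈ -74.939)
x(M) = -3672/49
(16105 + x(-129)) + E = (16105 - 3672/49) + 450 = 785473/49 + 450 = 807523/49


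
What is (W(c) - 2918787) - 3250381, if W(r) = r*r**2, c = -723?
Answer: -384102235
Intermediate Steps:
W(r) = r**3
(W(c) - 2918787) - 3250381 = ((-723)**3 - 2918787) - 3250381 = (-377933067 - 2918787) - 3250381 = -380851854 - 3250381 = -384102235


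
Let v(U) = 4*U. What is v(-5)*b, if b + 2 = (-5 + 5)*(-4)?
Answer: 40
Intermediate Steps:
b = -2 (b = -2 + (-5 + 5)*(-4) = -2 + 0*(-4) = -2 + 0 = -2)
v(-5)*b = (4*(-5))*(-2) = -20*(-2) = 40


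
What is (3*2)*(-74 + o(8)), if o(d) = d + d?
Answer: -348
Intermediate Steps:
o(d) = 2*d
(3*2)*(-74 + o(8)) = (3*2)*(-74 + 2*8) = 6*(-74 + 16) = 6*(-58) = -348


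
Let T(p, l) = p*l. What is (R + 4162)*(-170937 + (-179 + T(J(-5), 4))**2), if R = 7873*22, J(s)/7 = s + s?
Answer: 7049313792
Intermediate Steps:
J(s) = 14*s (J(s) = 7*(s + s) = 7*(2*s) = 14*s)
T(p, l) = l*p
R = 173206
(R + 4162)*(-170937 + (-179 + T(J(-5), 4))**2) = (173206 + 4162)*(-170937 + (-179 + 4*(14*(-5)))**2) = 177368*(-170937 + (-179 + 4*(-70))**2) = 177368*(-170937 + (-179 - 280)**2) = 177368*(-170937 + (-459)**2) = 177368*(-170937 + 210681) = 177368*39744 = 7049313792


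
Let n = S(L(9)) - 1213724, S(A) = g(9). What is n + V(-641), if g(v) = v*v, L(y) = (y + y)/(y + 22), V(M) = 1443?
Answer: -1212200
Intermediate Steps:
L(y) = 2*y/(22 + y) (L(y) = (2*y)/(22 + y) = 2*y/(22 + y))
g(v) = v²
S(A) = 81 (S(A) = 9² = 81)
n = -1213643 (n = 81 - 1213724 = -1213643)
n + V(-641) = -1213643 + 1443 = -1212200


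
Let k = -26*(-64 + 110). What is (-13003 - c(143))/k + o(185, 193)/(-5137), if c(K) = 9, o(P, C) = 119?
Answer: 16675080/1535963 ≈ 10.856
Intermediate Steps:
k = -1196 (k = -26*46 = -1196)
(-13003 - c(143))/k + o(185, 193)/(-5137) = (-13003 - 1*9)/(-1196) + 119/(-5137) = (-13003 - 9)*(-1/1196) + 119*(-1/5137) = -13012*(-1/1196) - 119/5137 = 3253/299 - 119/5137 = 16675080/1535963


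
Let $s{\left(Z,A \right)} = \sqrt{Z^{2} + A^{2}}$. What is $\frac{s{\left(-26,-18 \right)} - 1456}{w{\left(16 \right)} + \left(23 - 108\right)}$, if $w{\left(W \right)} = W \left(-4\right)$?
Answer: $\frac{1456}{149} - \frac{10 \sqrt{10}}{149} \approx 9.5596$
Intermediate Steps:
$w{\left(W \right)} = - 4 W$
$s{\left(Z,A \right)} = \sqrt{A^{2} + Z^{2}}$
$\frac{s{\left(-26,-18 \right)} - 1456}{w{\left(16 \right)} + \left(23 - 108\right)} = \frac{\sqrt{\left(-18\right)^{2} + \left(-26\right)^{2}} - 1456}{\left(-4\right) 16 + \left(23 - 108\right)} = \frac{\sqrt{324 + 676} - 1456}{-64 + \left(23 - 108\right)} = \frac{\sqrt{1000} - 1456}{-64 - 85} = \frac{10 \sqrt{10} - 1456}{-149} = \left(-1456 + 10 \sqrt{10}\right) \left(- \frac{1}{149}\right) = \frac{1456}{149} - \frac{10 \sqrt{10}}{149}$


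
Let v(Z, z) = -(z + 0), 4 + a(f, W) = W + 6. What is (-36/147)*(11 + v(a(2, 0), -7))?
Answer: -216/49 ≈ -4.4082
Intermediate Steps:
a(f, W) = 2 + W (a(f, W) = -4 + (W + 6) = -4 + (6 + W) = 2 + W)
v(Z, z) = -z
(-36/147)*(11 + v(a(2, 0), -7)) = (-36/147)*(11 - 1*(-7)) = (-36*1/147)*(11 + 7) = -12/49*18 = -216/49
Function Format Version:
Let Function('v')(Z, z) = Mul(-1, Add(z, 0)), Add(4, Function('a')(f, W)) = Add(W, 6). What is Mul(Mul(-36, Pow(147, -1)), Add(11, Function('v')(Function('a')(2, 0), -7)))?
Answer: Rational(-216, 49) ≈ -4.4082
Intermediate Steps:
Function('a')(f, W) = Add(2, W) (Function('a')(f, W) = Add(-4, Add(W, 6)) = Add(-4, Add(6, W)) = Add(2, W))
Function('v')(Z, z) = Mul(-1, z)
Mul(Mul(-36, Pow(147, -1)), Add(11, Function('v')(Function('a')(2, 0), -7))) = Mul(Mul(-36, Pow(147, -1)), Add(11, Mul(-1, -7))) = Mul(Mul(-36, Rational(1, 147)), Add(11, 7)) = Mul(Rational(-12, 49), 18) = Rational(-216, 49)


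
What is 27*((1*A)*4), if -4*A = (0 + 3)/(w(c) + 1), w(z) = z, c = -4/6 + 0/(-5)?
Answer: -243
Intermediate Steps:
c = -⅔ (c = -4*⅙ + 0*(-⅕) = -⅔ + 0 = -⅔ ≈ -0.66667)
A = -9/4 (A = -(0 + 3)/(4*(-⅔ + 1)) = -3/(4*⅓) = -3*3/4 = -¼*9 = -9/4 ≈ -2.2500)
27*((1*A)*4) = 27*((1*(-9/4))*4) = 27*(-9/4*4) = 27*(-9) = -243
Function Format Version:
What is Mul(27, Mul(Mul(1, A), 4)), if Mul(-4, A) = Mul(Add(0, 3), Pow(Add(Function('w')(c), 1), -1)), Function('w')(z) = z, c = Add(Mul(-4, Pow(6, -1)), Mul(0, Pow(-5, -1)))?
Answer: -243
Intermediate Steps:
c = Rational(-2, 3) (c = Add(Mul(-4, Rational(1, 6)), Mul(0, Rational(-1, 5))) = Add(Rational(-2, 3), 0) = Rational(-2, 3) ≈ -0.66667)
A = Rational(-9, 4) (A = Mul(Rational(-1, 4), Mul(Add(0, 3), Pow(Add(Rational(-2, 3), 1), -1))) = Mul(Rational(-1, 4), Mul(3, Pow(Rational(1, 3), -1))) = Mul(Rational(-1, 4), Mul(3, 3)) = Mul(Rational(-1, 4), 9) = Rational(-9, 4) ≈ -2.2500)
Mul(27, Mul(Mul(1, A), 4)) = Mul(27, Mul(Mul(1, Rational(-9, 4)), 4)) = Mul(27, Mul(Rational(-9, 4), 4)) = Mul(27, -9) = -243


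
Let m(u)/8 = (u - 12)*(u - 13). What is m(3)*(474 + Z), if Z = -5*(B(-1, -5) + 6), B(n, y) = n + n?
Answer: 326880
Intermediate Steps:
B(n, y) = 2*n
m(u) = 8*(-13 + u)*(-12 + u) (m(u) = 8*((u - 12)*(u - 13)) = 8*((-12 + u)*(-13 + u)) = 8*((-13 + u)*(-12 + u)) = 8*(-13 + u)*(-12 + u))
Z = -20 (Z = -5*(2*(-1) + 6) = -5*(-2 + 6) = -5*4 = -20)
m(3)*(474 + Z) = (1248 - 200*3 + 8*3²)*(474 - 20) = (1248 - 600 + 8*9)*454 = (1248 - 600 + 72)*454 = 720*454 = 326880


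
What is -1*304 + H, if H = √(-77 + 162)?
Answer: -304 + √85 ≈ -294.78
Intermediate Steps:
H = √85 ≈ 9.2195
-1*304 + H = -1*304 + √85 = -304 + √85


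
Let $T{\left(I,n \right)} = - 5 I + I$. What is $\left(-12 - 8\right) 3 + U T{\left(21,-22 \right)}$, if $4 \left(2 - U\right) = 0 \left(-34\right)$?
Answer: $-228$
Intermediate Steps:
$T{\left(I,n \right)} = - 4 I$
$U = 2$ ($U = 2 - \frac{0 \left(-34\right)}{4} = 2 - 0 = 2 + 0 = 2$)
$\left(-12 - 8\right) 3 + U T{\left(21,-22 \right)} = \left(-12 - 8\right) 3 + 2 \left(\left(-4\right) 21\right) = \left(-20\right) 3 + 2 \left(-84\right) = -60 - 168 = -228$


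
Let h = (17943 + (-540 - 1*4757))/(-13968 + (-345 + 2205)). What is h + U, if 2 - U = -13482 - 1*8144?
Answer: 130929589/6054 ≈ 21627.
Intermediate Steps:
U = 21628 (U = 2 - (-13482 - 1*8144) = 2 - (-13482 - 8144) = 2 - 1*(-21626) = 2 + 21626 = 21628)
h = -6323/6054 (h = (17943 + (-540 - 4757))/(-13968 + 1860) = (17943 - 5297)/(-12108) = 12646*(-1/12108) = -6323/6054 ≈ -1.0444)
h + U = -6323/6054 + 21628 = 130929589/6054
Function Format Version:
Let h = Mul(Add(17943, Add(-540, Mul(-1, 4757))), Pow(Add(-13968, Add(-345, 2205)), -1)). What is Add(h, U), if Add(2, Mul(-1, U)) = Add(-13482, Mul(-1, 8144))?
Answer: Rational(130929589, 6054) ≈ 21627.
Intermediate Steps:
U = 21628 (U = Add(2, Mul(-1, Add(-13482, Mul(-1, 8144)))) = Add(2, Mul(-1, Add(-13482, -8144))) = Add(2, Mul(-1, -21626)) = Add(2, 21626) = 21628)
h = Rational(-6323, 6054) (h = Mul(Add(17943, Add(-540, -4757)), Pow(Add(-13968, 1860), -1)) = Mul(Add(17943, -5297), Pow(-12108, -1)) = Mul(12646, Rational(-1, 12108)) = Rational(-6323, 6054) ≈ -1.0444)
Add(h, U) = Add(Rational(-6323, 6054), 21628) = Rational(130929589, 6054)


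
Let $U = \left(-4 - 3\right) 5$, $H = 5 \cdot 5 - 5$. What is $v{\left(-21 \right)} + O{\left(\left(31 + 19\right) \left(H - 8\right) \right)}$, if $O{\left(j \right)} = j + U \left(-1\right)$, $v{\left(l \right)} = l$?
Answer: $614$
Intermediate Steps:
$H = 20$ ($H = 25 - 5 = 20$)
$U = -35$ ($U = \left(-7\right) 5 = -35$)
$O{\left(j \right)} = 35 + j$ ($O{\left(j \right)} = j - -35 = j + 35 = 35 + j$)
$v{\left(-21 \right)} + O{\left(\left(31 + 19\right) \left(H - 8\right) \right)} = -21 + \left(35 + \left(31 + 19\right) \left(20 - 8\right)\right) = -21 + \left(35 + 50 \cdot 12\right) = -21 + \left(35 + 600\right) = -21 + 635 = 614$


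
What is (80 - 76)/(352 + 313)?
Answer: 4/665 ≈ 0.0060150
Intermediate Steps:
(80 - 76)/(352 + 313) = 4/665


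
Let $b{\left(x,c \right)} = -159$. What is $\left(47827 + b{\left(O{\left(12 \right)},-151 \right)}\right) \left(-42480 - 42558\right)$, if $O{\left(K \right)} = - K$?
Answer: $-4053591384$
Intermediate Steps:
$\left(47827 + b{\left(O{\left(12 \right)},-151 \right)}\right) \left(-42480 - 42558\right) = \left(47827 - 159\right) \left(-42480 - 42558\right) = 47668 \left(-85038\right) = -4053591384$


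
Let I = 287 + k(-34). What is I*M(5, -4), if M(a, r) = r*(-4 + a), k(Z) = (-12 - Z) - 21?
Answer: -1152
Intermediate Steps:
k(Z) = -33 - Z
I = 288 (I = 287 + (-33 - 1*(-34)) = 287 + (-33 + 34) = 287 + 1 = 288)
I*M(5, -4) = 288*(-4*(-4 + 5)) = 288*(-4*1) = 288*(-4) = -1152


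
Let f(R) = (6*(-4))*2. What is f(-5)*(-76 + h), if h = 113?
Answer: -1776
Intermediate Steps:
f(R) = -48 (f(R) = -24*2 = -48)
f(-5)*(-76 + h) = -48*(-76 + 113) = -48*37 = -1776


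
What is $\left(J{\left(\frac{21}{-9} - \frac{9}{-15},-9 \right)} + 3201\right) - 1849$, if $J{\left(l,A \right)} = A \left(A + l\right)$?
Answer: $\frac{7243}{5} \approx 1448.6$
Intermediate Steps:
$\left(J{\left(\frac{21}{-9} - \frac{9}{-15},-9 \right)} + 3201\right) - 1849 = \left(- 9 \left(-9 + \left(\frac{21}{-9} - \frac{9}{-15}\right)\right) + 3201\right) - 1849 = \left(- 9 \left(-9 + \left(21 \left(- \frac{1}{9}\right) - - \frac{3}{5}\right)\right) + 3201\right) - 1849 = \left(- 9 \left(-9 + \left(- \frac{7}{3} + \frac{3}{5}\right)\right) + 3201\right) - 1849 = \left(- 9 \left(-9 - \frac{26}{15}\right) + 3201\right) - 1849 = \left(\left(-9\right) \left(- \frac{161}{15}\right) + 3201\right) - 1849 = \left(\frac{483}{5} + 3201\right) - 1849 = \frac{16488}{5} - 1849 = \frac{7243}{5}$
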